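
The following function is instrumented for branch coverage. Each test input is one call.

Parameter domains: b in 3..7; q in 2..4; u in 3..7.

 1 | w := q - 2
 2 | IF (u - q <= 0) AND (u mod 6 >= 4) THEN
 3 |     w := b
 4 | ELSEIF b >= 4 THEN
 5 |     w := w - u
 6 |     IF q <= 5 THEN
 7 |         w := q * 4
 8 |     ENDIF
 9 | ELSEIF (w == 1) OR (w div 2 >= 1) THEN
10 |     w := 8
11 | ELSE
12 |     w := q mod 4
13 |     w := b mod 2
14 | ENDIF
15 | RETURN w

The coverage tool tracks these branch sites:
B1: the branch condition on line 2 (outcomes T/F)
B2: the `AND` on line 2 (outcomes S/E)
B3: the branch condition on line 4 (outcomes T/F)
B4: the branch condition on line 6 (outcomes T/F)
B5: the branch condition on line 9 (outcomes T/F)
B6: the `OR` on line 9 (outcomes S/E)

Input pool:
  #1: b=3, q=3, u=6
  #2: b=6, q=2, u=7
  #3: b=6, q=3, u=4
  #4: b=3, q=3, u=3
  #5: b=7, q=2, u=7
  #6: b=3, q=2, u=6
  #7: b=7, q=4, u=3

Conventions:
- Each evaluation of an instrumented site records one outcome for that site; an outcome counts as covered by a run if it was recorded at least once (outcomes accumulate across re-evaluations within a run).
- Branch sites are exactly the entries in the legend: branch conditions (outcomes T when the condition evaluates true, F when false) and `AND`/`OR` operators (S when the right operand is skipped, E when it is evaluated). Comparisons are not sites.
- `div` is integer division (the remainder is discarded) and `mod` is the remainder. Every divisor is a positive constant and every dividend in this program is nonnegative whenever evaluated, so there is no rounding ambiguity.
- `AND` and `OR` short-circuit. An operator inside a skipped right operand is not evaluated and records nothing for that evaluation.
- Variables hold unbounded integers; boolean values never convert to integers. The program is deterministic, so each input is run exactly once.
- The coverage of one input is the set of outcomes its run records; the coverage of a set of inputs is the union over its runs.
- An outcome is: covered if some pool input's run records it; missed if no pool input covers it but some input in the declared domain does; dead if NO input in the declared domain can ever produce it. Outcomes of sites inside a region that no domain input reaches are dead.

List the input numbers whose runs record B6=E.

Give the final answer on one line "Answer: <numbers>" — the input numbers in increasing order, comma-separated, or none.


input #1 (b=3, q=3, u=6): never hits B6=E
input #2 (b=6, q=2, u=7): never hits B6=E
input #3 (b=6, q=3, u=4): never hits B6=E
input #4 (b=3, q=3, u=3): never hits B6=E
input #5 (b=7, q=2, u=7): never hits B6=E
input #6 (b=3, q=2, u=6): hits B6=E
input #7 (b=7, q=4, u=3): never hits B6=E
Answer: 6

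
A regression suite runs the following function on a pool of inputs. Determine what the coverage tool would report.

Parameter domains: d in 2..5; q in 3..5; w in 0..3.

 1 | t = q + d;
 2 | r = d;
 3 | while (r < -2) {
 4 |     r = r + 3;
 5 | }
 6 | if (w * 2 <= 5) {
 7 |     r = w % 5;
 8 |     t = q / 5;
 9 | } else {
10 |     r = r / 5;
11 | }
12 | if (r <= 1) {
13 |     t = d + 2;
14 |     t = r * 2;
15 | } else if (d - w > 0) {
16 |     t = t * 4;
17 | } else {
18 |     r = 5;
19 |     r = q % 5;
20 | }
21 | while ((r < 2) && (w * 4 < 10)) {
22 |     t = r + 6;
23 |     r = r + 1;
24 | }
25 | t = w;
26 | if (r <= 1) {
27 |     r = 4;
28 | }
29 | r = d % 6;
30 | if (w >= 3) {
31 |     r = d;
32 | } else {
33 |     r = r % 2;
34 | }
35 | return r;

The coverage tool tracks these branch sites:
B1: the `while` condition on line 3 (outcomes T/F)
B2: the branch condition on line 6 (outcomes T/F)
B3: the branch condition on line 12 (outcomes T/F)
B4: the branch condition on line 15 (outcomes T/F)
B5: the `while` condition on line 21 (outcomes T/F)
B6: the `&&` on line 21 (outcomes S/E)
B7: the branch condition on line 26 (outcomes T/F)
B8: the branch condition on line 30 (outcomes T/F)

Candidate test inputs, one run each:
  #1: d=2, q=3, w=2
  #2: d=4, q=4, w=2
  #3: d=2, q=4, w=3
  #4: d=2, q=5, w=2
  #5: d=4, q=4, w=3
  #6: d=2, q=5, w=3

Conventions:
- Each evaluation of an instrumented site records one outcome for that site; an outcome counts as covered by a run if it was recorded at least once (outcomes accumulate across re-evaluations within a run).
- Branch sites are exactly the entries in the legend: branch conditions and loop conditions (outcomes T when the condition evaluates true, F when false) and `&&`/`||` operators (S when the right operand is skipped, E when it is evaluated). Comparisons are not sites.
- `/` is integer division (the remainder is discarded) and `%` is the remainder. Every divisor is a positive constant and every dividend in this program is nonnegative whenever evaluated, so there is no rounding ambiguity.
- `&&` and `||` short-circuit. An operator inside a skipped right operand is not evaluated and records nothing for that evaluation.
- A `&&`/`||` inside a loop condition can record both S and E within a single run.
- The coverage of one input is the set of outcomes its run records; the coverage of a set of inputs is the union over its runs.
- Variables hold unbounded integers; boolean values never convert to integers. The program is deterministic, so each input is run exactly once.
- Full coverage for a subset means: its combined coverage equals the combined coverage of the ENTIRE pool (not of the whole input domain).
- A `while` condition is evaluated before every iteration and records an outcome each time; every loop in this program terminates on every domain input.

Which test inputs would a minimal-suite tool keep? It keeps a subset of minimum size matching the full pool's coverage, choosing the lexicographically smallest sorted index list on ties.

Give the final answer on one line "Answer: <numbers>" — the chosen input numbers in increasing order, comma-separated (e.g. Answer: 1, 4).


input #1, d=2, q=3, w=2: events B1->F, B2->T, B3->F, B4->F, B6->S, B5->F, B7->F, B8->F; outcomes B1=F, B2=T, B3=F, B4=F, B5=F, B6=S, B7=F, B8=F
input #2, d=4, q=4, w=2: events B1->F, B2->T, B3->F, B4->T, B6->S, B5->F, B7->F, B8->F; outcomes B1=F, B2=T, B3=F, B4=T, B5=F, B6=S, B7=F, B8=F
input #3, d=2, q=4, w=3: events B1->F, B2->F, B3->T, B6->E, B5->F, B7->T, B8->T; outcomes B1=F, B2=F, B3=T, B5=F, B6=E, B7=T, B8=T
input #4, d=2, q=5, w=2: events B1->F, B2->T, B3->F, B4->F, B6->E, B5->T, B6->E, B5->T, B6->S, B5->F, B7->F, B8->F; outcomes B1=F, B2=T, B3=F, B4=F, B5=T, B5=F, B6=S, B6=E, B7=F, B8=F
input #5, d=4, q=4, w=3: events B1->F, B2->F, B3->T, B6->E, B5->F, B7->T, B8->T; outcomes B1=F, B2=F, B3=T, B5=F, B6=E, B7=T, B8=T
input #6, d=2, q=5, w=3: events B1->F, B2->F, B3->T, B6->E, B5->F, B7->T, B8->T; outcomes B1=F, B2=F, B3=T, B5=F, B6=E, B7=T, B8=T
together the pool reaches 15 outcomes: B1=F, B2=T, B2=F, B3=T, B3=F, B4=T, B4=F, B5=T, B5=F, B6=S, B6=E, B7=T, B7=F, B8=T, B8=F
every size-1 subset falls short of the 15 outcomes (best: 10/15)
every size-2 subset falls short of the 15 outcomes (best: 14/15)
size 3: inputs {2, 3, 4} cover all 15 outcomes, and no lexicographically smaller subset of this size does
Answer: 2, 3, 4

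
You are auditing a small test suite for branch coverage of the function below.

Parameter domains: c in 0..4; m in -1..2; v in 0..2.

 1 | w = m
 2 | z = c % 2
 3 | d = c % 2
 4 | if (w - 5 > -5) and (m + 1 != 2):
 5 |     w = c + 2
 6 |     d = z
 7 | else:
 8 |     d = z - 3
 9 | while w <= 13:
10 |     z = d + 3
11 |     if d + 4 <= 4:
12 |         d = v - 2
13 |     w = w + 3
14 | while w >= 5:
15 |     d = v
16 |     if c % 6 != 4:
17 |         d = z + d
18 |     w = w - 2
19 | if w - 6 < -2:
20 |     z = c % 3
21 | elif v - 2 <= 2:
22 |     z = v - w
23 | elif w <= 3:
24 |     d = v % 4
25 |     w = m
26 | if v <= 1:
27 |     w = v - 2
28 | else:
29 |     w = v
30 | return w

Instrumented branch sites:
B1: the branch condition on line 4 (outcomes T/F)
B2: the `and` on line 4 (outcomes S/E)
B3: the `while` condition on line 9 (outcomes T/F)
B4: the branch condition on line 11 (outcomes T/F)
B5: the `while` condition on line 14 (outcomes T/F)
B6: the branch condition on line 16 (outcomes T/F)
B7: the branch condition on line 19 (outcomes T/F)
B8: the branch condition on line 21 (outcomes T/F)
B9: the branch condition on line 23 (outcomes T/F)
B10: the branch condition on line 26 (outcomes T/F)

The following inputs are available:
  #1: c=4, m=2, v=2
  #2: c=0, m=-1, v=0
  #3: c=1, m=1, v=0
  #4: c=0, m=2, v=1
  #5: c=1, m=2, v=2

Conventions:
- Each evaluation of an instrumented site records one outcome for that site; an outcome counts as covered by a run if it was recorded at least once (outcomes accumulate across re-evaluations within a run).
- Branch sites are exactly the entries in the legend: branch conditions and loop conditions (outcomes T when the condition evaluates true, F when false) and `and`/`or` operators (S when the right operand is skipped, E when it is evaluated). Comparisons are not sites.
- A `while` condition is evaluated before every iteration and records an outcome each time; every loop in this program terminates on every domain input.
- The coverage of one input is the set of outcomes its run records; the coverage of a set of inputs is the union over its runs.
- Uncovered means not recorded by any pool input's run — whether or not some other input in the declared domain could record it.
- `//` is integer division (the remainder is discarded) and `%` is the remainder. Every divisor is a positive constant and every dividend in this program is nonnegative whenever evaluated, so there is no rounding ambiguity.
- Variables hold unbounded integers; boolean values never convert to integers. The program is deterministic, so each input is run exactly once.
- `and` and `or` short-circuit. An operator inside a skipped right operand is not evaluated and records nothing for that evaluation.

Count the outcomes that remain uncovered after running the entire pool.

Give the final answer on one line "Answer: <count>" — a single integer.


run #1 (c=4, m=2, v=2) runs B2->E, B1->T, B3->T, B4->T, B3->T, B4->T, B3->T, B4->T, B3->F, B5->T, B6->F, B5->T, B6->F, B5->T, ...; records B1=T, B2=E, B3=T, B3=F, B4=T, B5=T, B5=F, B6=F, B7=T, B10=F
run #2 (c=0, m=-1, v=0) runs B2->S, B1->F, B3->T, B4->T, B3->T, B4->T, B3->T, B4->T, B3->T, B4->T, B3->T, B4->T, B3->F, B5->T, ...; records B1=F, B2=S, B3=T, B3=F, B4=T, B5=T, B5=F, B6=T, B7=F, B8=T, B10=T
run #3 (c=1, m=1, v=0) runs B2->E, B1->F, B3->T, B4->T, B3->T, B4->T, B3->T, B4->T, B3->T, B4->T, B3->T, B4->T, B3->F, B5->T, ...; records B1=F, B2=E, B3=T, B3=F, B4=T, B5=T, B5=F, B6=T, B7=F, B8=T, B10=T
run #4 (c=0, m=2, v=1) runs B2->E, B1->T, B3->T, B4->T, B3->T, B4->T, B3->T, B4->T, B3->T, B4->T, B3->F, B5->T, B6->T, B5->T, ...; records B1=T, B2=E, B3=T, B3=F, B4=T, B5=T, B5=F, B6=T, B7=F, B8=T, B10=T
run #5 (c=1, m=2, v=2) runs B2->E, B1->T, B3->T, B4->F, B3->T, B4->F, B3->T, B4->F, B3->T, B4->F, B3->F, B5->T, B6->T, B5->T, ...; records B1=T, B2=E, B3=T, B3=F, B4=F, B5=T, B5=F, B6=T, B7=T, B10=F
union over the pool: B1=T, B1=F, B2=S, B2=E, B3=T, B3=F, B4=T, B4=F, B5=T, B5=F, B6=T, B6=F, B7=T, B7=F, B8=T, B10=T, B10=F
uncovered (3 of 20): B8=F, B9=T, B9=F
Answer: 3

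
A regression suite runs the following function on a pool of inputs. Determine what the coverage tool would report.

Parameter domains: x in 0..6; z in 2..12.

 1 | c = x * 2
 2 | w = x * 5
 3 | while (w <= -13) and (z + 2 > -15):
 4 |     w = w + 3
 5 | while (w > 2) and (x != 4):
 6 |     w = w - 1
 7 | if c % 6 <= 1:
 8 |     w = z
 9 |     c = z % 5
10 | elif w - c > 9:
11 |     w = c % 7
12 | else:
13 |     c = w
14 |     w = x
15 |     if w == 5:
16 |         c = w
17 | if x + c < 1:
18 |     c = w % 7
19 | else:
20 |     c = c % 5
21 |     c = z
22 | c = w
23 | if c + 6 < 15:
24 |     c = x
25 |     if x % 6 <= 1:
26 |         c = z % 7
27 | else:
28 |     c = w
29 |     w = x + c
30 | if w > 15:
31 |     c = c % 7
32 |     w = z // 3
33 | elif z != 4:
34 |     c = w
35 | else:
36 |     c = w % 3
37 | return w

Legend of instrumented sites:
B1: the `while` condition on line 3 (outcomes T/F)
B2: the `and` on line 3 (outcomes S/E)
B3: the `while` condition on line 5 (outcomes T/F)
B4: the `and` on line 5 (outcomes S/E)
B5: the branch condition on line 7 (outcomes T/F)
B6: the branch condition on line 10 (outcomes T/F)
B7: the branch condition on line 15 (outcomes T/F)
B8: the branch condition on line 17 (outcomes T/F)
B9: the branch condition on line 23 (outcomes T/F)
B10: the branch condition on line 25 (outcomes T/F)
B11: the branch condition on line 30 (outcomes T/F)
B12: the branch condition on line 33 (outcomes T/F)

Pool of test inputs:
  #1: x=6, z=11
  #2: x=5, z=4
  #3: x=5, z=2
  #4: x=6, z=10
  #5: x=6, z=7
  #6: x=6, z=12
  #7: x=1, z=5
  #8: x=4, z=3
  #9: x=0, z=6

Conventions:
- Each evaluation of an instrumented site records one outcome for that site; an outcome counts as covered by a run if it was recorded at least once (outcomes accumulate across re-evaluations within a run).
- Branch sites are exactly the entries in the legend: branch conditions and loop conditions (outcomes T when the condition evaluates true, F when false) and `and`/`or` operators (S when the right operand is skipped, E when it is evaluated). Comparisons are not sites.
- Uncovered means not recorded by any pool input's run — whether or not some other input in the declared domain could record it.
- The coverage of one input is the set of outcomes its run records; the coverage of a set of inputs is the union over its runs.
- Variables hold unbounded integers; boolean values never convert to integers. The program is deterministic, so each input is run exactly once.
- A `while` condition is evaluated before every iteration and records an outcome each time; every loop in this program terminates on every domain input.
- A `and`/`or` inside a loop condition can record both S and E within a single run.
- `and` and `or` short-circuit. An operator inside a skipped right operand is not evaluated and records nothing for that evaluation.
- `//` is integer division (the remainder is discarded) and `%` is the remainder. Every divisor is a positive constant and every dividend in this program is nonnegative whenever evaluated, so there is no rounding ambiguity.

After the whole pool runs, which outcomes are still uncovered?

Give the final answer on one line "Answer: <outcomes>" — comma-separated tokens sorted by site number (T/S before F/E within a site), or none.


test 1 (x=6, z=11) hits B1=F, B2=S, B3=T, B3=F, B4=S, B4=E, B5=T, B8=F, B9=F, B11=T
test 2 (x=5, z=4) hits B1=F, B2=S, B3=T, B3=F, B4=S, B4=E, B5=F, B6=F, B7=T, B8=F, B9=T, B10=F, B11=F, B12=F
test 3 (x=5, z=2) hits B1=F, B2=S, B3=T, B3=F, B4=S, B4=E, B5=F, B6=F, B7=T, B8=F, B9=T, B10=F, B11=F, B12=T
test 4 (x=6, z=10) hits B1=F, B2=S, B3=T, B3=F, B4=S, B4=E, B5=T, B8=F, B9=F, B11=T
test 5 (x=6, z=7) hits B1=F, B2=S, B3=T, B3=F, B4=S, B4=E, B5=T, B8=F, B9=T, B10=T, B11=F, B12=T
test 6 (x=6, z=12) hits B1=F, B2=S, B3=T, B3=F, B4=S, B4=E, B5=T, B8=F, B9=F, B11=T
test 7 (x=1, z=5) hits B1=F, B2=S, B3=T, B3=F, B4=S, B4=E, B5=F, B6=F, B7=F, B8=F, B9=T, B10=T, B11=F, B12=T
test 8 (x=4, z=3) hits B1=F, B2=S, B3=F, B4=E, B5=F, B6=T, B8=F, B9=T, B10=F, B11=F, B12=T
test 9 (x=0, z=6) hits B1=F, B2=S, B3=F, B4=S, B5=T, B8=F, B9=T, B10=T, B11=F, B12=T
union over the pool: B1=F, B2=S, B3=T, B3=F, B4=S, B4=E, B5=T, B5=F, B6=T, B6=F, B7=T, B7=F, B8=F, B9=T, B9=F, B10=T, B10=F, B11=T, B11=F, B12=T, B12=F
uncovered (3 of 24): B1=T, B2=E, B8=T
Answer: B1=T, B2=E, B8=T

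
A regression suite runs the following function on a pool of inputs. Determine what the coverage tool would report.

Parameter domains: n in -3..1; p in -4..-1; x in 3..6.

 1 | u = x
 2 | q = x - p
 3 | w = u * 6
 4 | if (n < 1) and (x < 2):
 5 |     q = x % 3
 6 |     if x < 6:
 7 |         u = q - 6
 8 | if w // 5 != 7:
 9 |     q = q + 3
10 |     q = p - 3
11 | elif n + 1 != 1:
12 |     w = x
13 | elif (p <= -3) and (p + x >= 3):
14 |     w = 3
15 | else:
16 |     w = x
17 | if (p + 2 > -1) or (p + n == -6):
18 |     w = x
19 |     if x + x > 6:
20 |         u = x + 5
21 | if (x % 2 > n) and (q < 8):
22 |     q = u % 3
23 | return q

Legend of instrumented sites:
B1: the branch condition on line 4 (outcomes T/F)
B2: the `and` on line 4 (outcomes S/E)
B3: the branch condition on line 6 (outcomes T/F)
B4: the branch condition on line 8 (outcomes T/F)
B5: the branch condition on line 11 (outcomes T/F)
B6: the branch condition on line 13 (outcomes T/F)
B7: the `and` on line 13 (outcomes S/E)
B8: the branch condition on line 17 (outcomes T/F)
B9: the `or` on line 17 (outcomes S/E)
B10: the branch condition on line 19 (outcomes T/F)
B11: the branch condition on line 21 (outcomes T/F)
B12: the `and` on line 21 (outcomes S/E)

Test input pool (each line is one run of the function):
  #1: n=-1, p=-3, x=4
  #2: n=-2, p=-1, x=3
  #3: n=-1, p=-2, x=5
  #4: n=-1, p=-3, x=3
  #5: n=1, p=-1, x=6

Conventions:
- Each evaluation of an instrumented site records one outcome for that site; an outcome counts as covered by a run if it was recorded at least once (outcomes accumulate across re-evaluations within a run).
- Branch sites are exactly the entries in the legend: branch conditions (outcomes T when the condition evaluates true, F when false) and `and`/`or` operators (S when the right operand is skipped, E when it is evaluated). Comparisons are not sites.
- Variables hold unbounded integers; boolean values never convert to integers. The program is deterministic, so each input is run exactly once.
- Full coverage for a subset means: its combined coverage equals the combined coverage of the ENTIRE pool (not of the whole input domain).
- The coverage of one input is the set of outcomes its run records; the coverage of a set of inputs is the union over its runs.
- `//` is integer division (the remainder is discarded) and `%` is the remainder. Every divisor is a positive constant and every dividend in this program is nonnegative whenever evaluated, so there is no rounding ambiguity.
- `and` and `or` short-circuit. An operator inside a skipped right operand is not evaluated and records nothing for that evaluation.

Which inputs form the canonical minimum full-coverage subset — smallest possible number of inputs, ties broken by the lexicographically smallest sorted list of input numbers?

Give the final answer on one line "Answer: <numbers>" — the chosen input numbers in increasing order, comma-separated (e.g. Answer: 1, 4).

input #1 (n=-1, p=-3, x=4): events B2->E, B1->F, B4->T, B9->E, B8->F, B12->E, B11->T; covers B1=F, B2=E, B4=T, B8=F, B9=E, B11=T, B12=E
input #2 (n=-2, p=-1, x=3): events B2->E, B1->F, B4->T, B9->S, B8->T, B10->F, B12->E, B11->T; covers B1=F, B2=E, B4=T, B8=T, B9=S, B10=F, B11=T, B12=E
input #3 (n=-1, p=-2, x=5): events B2->E, B1->F, B4->T, B9->S, B8->T, B10->T, B12->E, B11->T; covers B1=F, B2=E, B4=T, B8=T, B9=S, B10=T, B11=T, B12=E
input #4 (n=-1, p=-3, x=3): events B2->E, B1->F, B4->T, B9->E, B8->F, B12->E, B11->T; covers B1=F, B2=E, B4=T, B8=F, B9=E, B11=T, B12=E
input #5 (n=1, p=-1, x=6): events B2->S, B1->F, B4->F, B5->T, B9->S, B8->T, B10->T, B12->S, B11->F; covers B1=F, B2=S, B4=F, B5=T, B8=T, B9=S, B10=T, B11=F, B12=S
together the pool reaches 16 outcomes: B1=F, B2=S, B2=E, B4=T, B4=F, B5=T, B8=T, B8=F, B9=S, B9=E, B10=T, B10=F, B11=T, B11=F, B12=S, B12=E
checked all size-1 subsets: none covers 16 outcomes (max 9/16)
checked all size-2 subsets: none covers 16 outcomes (max 15/16)
inputs {1, 2, 5} (size 3) cover everything; no size-3 subset with a lexicographically smaller index list covers all 16

Answer: 1, 2, 5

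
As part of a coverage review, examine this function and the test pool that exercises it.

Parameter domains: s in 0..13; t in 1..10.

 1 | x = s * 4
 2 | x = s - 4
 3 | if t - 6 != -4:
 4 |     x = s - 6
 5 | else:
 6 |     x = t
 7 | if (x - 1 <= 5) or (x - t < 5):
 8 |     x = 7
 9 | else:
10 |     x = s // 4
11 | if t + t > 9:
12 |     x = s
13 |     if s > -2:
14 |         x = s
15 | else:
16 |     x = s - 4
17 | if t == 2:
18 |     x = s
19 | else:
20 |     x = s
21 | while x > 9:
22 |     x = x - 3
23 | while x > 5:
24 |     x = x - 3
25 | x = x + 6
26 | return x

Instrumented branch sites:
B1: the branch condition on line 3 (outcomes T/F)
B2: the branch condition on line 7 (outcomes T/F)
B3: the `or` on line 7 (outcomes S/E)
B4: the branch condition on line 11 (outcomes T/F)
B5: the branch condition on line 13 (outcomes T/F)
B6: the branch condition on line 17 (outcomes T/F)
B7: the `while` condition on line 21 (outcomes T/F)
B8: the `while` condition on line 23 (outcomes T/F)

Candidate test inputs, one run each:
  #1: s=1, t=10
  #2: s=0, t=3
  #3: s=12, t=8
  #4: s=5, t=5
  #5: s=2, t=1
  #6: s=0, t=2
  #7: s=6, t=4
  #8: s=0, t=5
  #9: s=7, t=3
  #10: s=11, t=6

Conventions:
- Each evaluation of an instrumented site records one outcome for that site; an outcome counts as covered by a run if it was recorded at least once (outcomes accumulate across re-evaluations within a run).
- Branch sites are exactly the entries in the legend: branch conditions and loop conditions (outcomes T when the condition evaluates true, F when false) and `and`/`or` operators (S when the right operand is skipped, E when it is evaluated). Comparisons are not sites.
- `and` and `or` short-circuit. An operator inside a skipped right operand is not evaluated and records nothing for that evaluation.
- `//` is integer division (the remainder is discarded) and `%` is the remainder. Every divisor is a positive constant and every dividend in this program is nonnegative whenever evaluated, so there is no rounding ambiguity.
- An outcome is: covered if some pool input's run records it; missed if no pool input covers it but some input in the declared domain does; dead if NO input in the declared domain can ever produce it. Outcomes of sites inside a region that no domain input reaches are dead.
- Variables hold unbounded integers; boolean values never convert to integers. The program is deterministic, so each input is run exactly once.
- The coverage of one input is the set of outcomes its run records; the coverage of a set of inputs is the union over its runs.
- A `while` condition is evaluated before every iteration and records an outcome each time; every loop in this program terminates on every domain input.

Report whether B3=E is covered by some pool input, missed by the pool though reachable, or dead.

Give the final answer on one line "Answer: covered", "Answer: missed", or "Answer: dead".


no pool input records B3=E
but domain input (s=13, t=1) does record it -> reachable, so missed
Answer: missed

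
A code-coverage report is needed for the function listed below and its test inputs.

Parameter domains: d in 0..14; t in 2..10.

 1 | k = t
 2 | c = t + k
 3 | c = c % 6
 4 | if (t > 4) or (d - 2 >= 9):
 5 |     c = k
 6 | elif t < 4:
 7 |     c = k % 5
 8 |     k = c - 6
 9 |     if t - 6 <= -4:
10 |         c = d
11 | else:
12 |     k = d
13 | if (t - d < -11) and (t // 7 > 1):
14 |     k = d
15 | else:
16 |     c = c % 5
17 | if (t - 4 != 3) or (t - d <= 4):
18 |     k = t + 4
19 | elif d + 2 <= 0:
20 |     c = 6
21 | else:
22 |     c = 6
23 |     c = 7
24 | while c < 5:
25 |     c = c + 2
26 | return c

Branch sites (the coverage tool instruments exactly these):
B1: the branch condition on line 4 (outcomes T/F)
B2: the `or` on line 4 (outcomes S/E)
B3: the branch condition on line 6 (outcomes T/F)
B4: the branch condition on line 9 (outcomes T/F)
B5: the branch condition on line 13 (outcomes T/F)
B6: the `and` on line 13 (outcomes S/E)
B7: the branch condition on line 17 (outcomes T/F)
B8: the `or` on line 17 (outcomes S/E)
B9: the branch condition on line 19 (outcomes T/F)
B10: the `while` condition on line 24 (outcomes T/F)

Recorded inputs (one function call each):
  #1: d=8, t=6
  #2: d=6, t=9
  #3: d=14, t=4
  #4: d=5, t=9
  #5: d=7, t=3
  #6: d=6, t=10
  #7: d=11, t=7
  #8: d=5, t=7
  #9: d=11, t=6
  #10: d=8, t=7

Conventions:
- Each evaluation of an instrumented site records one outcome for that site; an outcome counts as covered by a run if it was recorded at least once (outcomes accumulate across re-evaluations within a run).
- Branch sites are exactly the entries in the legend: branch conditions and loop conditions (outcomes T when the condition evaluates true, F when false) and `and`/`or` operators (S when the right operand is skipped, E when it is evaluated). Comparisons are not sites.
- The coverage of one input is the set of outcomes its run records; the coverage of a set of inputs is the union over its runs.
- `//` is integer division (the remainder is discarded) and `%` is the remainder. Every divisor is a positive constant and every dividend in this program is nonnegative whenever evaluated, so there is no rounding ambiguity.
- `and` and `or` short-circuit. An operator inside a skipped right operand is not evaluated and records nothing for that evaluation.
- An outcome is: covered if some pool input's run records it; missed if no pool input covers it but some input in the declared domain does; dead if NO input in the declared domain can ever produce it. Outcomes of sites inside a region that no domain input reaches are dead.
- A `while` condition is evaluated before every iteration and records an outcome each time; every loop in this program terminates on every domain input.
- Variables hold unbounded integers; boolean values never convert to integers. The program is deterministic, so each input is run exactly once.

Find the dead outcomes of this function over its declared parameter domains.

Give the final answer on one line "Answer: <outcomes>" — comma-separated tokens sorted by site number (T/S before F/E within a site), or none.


exhaustive pass over the 135-input domain:
  B5=T: unreachable across the whole domain -> dead
  B9=T: unreachable across the whole domain -> dead
  reachable outcomes have witnesses, e.g. B1=T (e.g. d=0, t=5), B1=F (e.g. d=0, t=2), B2=S (e.g. d=0, t=5), B2=E (e.g. d=0, t=2)
Answer: B5=T, B9=T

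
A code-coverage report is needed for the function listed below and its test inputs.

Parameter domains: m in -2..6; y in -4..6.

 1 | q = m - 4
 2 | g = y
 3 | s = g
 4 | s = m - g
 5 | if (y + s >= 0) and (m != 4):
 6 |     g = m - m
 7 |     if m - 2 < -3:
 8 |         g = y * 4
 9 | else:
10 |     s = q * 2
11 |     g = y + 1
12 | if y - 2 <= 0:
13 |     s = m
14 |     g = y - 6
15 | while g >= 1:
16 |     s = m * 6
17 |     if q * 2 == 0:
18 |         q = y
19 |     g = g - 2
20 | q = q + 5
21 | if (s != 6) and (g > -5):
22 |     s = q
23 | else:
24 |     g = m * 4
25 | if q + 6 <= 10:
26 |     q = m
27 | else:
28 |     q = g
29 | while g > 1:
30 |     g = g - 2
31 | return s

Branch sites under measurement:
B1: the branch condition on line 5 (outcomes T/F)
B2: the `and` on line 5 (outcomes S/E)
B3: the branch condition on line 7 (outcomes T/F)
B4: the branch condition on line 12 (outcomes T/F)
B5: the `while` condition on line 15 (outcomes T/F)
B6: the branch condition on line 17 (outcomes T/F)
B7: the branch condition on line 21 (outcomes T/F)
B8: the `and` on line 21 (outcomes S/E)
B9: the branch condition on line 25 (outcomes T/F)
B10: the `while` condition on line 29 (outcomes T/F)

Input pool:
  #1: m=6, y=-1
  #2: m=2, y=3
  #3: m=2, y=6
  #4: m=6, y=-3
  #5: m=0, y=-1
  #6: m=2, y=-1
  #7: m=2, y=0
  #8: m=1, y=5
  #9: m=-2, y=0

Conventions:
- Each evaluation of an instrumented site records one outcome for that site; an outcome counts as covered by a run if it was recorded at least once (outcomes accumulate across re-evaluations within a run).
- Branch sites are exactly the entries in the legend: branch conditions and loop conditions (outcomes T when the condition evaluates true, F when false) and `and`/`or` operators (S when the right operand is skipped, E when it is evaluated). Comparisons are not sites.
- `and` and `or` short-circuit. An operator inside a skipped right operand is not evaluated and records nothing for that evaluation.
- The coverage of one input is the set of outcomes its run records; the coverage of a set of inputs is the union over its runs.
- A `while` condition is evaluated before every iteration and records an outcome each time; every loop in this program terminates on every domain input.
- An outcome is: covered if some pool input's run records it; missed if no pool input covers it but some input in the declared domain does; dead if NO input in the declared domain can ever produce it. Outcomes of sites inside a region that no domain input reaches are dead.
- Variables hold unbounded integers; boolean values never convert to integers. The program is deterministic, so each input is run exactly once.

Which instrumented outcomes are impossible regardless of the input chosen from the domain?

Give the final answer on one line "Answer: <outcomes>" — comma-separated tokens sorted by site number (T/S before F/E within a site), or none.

exhaustive pass over the 99-input domain:
  B3=T: zero occurrences over every domain input -> dead
  reachable outcomes have witnesses, e.g. B1=T (e.g. m=0, y=-4), B1=F (e.g. m=-2, y=-4), B2=S (e.g. m=-2, y=-4), B2=E (e.g. m=0, y=-4)

Answer: B3=T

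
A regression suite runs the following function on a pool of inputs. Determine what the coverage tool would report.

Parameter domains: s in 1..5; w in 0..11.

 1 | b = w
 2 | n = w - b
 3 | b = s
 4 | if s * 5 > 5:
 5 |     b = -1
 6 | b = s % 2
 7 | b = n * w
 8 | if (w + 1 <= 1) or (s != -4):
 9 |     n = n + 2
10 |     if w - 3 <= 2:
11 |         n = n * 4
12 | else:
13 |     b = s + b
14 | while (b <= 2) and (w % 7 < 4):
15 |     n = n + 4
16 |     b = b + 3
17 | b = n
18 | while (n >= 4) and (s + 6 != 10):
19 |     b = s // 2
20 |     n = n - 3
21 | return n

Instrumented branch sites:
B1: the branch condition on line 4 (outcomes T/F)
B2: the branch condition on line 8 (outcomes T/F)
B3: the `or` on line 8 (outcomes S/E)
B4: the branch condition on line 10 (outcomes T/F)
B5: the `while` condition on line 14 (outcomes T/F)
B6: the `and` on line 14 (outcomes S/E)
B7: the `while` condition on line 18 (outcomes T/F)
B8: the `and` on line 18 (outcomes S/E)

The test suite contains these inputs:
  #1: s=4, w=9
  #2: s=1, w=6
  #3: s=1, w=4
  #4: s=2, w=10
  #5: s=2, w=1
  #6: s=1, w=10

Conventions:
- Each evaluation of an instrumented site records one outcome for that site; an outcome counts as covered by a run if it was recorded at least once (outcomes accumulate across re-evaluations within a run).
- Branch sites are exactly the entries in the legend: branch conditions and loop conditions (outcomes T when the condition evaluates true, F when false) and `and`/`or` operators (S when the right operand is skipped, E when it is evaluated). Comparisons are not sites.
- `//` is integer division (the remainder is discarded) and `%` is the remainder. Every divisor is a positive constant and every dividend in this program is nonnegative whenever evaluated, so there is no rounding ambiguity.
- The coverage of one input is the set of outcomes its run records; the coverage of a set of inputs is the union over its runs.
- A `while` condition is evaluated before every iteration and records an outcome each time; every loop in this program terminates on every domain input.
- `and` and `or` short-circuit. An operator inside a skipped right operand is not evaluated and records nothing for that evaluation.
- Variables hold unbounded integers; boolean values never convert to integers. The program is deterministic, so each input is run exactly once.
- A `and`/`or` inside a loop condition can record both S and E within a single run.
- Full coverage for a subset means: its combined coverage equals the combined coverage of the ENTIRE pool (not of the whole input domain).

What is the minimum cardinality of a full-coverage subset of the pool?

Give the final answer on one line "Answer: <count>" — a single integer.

input #1 (s=4, w=9): events B1->T, B3->E, B2->T, B4->F, B6->E, B5->T, B6->S, B5->F, B8->E, B7->F; covers B1=T, B2=T, B3=E, B4=F, B5=T, B5=F, B6=S, B6=E, B7=F, B8=E
input #2 (s=1, w=6): events B1->F, B3->E, B2->T, B4->F, B6->E, B5->F, B8->S, B7->F; covers B1=F, B2=T, B3=E, B4=F, B5=F, B6=E, B7=F, B8=S
input #3 (s=1, w=4): events B1->F, B3->E, B2->T, B4->T, B6->E, B5->F, B8->E, B7->T, B8->E, B7->T, B8->S, B7->F; covers B1=F, B2=T, B3=E, B4=T, B5=F, B6=E, B7=T, B7=F, B8=S, B8=E
input #4 (s=2, w=10): events B1->T, B3->E, B2->T, B4->F, B6->E, B5->T, B6->S, B5->F, B8->E, B7->T, B8->S, B7->F; covers B1=T, B2=T, B3=E, B4=F, B5=T, B5=F, B6=S, B6=E, B7=T, B7=F, B8=S, B8=E
input #5 (s=2, w=1): events B1->T, B3->E, B2->T, B4->T, B6->E, B5->T, B6->S, B5->F, B8->E, B7->T, B8->E, B7->T, B8->E, B7->T, ...; covers B1=T, B2=T, B3=E, B4=T, B5=T, B5=F, B6=S, B6=E, B7=T, B7=F, B8=S, B8=E
input #6 (s=1, w=10): events B1->F, B3->E, B2->T, B4->F, B6->E, B5->T, B6->S, B5->F, B8->E, B7->T, B8->S, B7->F; covers B1=F, B2=T, B3=E, B4=F, B5=T, B5=F, B6=S, B6=E, B7=T, B7=F, B8=S, B8=E
the full pool covers 14 outcomes: B1=T, B1=F, B2=T, B3=E, B4=T, B4=F, B5=T, B5=F, B6=S, B6=E, B7=T, B7=F, B8=S, B8=E
no size-1 subset reaches all 14 outcomes (best union: 12/14)
the canonical winner is {1, 3}: size 2, full 14-outcome coverage, earliest index list among size-2 covers

Answer: 2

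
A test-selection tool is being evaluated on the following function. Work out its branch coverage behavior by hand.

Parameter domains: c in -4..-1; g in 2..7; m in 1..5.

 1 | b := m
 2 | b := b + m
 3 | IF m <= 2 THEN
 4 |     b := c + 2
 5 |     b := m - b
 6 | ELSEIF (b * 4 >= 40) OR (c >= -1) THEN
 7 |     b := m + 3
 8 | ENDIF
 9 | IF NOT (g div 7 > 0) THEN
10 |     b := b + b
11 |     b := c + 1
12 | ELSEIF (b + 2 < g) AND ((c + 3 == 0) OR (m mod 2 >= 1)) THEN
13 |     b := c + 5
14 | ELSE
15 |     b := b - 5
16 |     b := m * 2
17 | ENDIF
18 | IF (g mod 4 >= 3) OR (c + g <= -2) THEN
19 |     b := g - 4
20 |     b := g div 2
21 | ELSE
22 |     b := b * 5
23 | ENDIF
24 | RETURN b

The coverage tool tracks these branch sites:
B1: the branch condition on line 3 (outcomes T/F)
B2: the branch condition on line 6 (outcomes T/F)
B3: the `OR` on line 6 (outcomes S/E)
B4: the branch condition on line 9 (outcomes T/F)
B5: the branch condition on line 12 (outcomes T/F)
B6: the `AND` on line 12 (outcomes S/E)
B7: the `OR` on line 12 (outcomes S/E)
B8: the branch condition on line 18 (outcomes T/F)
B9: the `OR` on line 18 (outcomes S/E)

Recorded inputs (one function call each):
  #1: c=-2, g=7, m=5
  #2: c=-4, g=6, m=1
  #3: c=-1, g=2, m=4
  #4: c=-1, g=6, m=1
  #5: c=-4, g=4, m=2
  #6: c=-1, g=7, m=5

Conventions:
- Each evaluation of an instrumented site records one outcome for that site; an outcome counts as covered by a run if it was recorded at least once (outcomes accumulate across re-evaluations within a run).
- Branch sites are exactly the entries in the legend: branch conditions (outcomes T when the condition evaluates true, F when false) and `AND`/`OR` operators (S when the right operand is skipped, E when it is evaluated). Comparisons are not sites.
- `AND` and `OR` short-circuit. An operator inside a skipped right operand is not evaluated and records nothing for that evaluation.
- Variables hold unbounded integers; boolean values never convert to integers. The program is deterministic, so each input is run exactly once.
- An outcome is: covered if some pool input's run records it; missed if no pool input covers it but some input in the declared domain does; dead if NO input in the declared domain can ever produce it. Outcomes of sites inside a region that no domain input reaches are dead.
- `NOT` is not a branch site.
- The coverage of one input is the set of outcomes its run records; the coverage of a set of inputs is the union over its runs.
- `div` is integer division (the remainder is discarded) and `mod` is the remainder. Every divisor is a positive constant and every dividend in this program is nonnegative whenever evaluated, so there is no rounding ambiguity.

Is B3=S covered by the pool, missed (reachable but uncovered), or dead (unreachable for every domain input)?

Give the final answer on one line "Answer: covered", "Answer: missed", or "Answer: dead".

B3=S is recorded by pool input(s) 1, 6 -> covered

Answer: covered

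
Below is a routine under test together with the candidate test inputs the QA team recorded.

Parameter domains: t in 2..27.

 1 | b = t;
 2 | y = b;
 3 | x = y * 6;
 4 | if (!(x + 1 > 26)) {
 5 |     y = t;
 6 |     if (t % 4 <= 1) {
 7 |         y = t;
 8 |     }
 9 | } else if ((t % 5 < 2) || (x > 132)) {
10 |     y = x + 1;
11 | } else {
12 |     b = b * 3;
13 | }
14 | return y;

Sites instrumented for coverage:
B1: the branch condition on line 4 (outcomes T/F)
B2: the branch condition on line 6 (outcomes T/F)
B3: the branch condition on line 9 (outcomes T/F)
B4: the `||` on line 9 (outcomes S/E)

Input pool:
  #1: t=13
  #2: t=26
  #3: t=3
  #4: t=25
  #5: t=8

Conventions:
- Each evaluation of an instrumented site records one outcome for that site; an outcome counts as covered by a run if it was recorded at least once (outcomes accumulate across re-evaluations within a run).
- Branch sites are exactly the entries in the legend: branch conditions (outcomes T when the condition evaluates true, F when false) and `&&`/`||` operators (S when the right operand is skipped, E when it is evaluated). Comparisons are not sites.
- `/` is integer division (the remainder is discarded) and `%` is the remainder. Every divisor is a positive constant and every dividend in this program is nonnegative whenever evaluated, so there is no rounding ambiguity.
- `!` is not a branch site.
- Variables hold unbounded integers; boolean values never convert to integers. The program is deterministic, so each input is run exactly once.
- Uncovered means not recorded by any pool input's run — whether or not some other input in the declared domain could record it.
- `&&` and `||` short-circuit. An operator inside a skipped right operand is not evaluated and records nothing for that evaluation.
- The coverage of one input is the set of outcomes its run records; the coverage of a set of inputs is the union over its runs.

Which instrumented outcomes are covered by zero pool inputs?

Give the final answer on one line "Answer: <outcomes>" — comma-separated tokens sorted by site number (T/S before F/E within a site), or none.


run #1 (t=13) records B1=F, B3=F, B4=E
run #2 (t=26) records B1=F, B3=T, B4=S
run #3 (t=3) records B1=T, B2=F
run #4 (t=25) records B1=F, B3=T, B4=S
run #5 (t=8) records B1=F, B3=F, B4=E
union over the pool: B1=T, B1=F, B2=F, B3=T, B3=F, B4=S, B4=E
uncovered (1 of 8): B2=T
Answer: B2=T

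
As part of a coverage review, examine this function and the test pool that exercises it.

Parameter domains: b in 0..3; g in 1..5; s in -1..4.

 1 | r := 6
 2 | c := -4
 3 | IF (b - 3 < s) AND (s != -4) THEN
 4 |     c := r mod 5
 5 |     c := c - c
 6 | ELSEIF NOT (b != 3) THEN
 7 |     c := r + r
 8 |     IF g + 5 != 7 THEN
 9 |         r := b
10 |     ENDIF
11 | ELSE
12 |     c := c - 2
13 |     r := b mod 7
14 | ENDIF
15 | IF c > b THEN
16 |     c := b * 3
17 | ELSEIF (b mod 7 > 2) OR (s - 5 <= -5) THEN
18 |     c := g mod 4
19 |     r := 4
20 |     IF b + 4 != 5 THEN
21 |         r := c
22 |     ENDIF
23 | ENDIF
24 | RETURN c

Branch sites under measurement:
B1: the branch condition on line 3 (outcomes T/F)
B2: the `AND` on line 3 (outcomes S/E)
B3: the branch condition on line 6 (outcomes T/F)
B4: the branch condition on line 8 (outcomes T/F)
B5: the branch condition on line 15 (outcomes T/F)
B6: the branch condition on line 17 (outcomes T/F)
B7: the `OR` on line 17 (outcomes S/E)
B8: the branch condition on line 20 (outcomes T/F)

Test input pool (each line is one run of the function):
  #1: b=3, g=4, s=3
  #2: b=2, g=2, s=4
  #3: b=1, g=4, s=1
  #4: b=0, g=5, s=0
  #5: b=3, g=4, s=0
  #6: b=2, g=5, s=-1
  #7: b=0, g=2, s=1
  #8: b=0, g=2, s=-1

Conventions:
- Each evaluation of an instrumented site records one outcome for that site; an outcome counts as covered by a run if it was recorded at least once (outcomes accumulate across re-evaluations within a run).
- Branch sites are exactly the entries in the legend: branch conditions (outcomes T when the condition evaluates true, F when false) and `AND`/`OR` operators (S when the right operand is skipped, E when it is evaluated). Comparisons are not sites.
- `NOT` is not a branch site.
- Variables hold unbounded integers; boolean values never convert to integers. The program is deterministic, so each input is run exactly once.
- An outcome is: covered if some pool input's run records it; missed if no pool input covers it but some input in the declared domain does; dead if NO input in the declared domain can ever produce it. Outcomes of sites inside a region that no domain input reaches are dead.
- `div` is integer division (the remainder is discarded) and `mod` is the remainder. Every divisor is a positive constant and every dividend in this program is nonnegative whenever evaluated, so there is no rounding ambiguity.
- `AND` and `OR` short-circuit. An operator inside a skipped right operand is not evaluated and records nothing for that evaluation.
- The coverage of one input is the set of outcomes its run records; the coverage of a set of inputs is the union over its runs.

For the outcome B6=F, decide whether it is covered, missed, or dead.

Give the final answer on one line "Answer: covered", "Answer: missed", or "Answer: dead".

B6=F is recorded by pool input(s) 2, 3, 7 -> covered

Answer: covered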